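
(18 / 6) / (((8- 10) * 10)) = -3 / 20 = -0.15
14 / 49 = 2 / 7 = 0.29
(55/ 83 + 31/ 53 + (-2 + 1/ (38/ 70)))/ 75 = 3643/ 250743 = 0.01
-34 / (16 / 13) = -221 / 8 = -27.62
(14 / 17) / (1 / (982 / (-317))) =-13748 / 5389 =-2.55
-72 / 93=-24 / 31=-0.77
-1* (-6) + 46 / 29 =7.59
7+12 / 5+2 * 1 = 57 / 5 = 11.40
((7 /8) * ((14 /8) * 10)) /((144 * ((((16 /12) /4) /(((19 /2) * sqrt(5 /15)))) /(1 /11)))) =4655 * sqrt(3) /50688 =0.16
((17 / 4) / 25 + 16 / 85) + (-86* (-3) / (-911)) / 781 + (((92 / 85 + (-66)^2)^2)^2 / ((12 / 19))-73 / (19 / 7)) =4832094175989264130725275760191 / 8467982673067500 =570631089191737.00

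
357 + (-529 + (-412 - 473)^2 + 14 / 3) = 2349173 / 3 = 783057.67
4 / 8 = 1 / 2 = 0.50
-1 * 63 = -63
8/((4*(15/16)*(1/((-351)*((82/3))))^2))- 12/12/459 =450651517051/2295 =196362316.80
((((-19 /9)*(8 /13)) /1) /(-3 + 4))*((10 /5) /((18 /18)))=-304 /117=-2.60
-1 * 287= -287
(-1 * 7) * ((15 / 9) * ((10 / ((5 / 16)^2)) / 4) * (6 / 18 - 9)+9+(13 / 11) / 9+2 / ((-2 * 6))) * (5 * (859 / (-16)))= -2147873665 / 3168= -677990.42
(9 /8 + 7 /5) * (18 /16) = 909 /320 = 2.84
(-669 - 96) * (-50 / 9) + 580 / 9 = 38830 / 9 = 4314.44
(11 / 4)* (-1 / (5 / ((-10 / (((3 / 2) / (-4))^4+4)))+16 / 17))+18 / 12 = 1212451 / 297666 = 4.07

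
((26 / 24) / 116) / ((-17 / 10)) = -65 / 11832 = -0.01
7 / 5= 1.40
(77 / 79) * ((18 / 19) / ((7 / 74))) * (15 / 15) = 14652 / 1501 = 9.76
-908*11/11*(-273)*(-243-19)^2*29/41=493456729584/41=12035529989.85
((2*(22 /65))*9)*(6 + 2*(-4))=-12.18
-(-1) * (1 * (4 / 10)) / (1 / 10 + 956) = 4 / 9561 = 0.00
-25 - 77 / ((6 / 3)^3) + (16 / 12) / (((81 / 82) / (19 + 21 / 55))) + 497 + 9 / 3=491.54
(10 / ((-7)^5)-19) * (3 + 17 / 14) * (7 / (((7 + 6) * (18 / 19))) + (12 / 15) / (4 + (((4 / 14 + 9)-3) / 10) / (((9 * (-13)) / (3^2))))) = -61.72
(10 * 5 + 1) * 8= 408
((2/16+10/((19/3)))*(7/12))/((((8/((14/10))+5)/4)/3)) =12691/11400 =1.11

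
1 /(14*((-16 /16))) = -1 /14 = -0.07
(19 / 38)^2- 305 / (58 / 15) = -78.63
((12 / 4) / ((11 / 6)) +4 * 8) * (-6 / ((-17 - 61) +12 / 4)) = 2.69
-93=-93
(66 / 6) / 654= 11 / 654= 0.02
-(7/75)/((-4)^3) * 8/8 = 7/4800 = 0.00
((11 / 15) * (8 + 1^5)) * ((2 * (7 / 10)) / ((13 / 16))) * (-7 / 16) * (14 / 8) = -11319 / 1300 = -8.71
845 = 845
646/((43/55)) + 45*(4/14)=252580/301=839.14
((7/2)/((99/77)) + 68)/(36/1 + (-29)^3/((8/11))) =-5092/2411919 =-0.00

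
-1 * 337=-337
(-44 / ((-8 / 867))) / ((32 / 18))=85833 / 32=2682.28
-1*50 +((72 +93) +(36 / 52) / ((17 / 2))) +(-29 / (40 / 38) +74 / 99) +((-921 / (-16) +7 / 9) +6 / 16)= 257286889 / 1750320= 146.99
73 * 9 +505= 1162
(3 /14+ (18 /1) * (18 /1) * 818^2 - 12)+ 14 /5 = 15175731691 /70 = 216796167.01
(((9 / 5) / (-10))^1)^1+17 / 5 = 161 / 50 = 3.22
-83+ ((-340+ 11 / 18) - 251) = -12121 / 18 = -673.39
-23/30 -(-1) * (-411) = -12353/30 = -411.77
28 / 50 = 0.56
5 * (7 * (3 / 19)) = 105 / 19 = 5.53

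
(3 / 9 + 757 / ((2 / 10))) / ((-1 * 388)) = -2839 / 291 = -9.76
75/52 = 1.44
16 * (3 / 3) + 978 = 994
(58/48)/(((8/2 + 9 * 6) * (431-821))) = -1/18720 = -0.00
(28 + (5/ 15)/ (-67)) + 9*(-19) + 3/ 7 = -200605/ 1407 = -142.58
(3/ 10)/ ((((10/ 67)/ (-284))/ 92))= -1312932/ 25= -52517.28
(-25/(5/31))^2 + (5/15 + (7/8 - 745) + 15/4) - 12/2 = 558695/24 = 23278.96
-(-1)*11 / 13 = 11 / 13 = 0.85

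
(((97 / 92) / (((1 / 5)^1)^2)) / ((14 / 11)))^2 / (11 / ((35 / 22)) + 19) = 3557778125 / 214951744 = 16.55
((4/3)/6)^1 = 2/9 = 0.22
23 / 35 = 0.66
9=9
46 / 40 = 1.15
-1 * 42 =-42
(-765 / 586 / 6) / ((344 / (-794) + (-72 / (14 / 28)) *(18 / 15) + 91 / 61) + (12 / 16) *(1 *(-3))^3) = 0.00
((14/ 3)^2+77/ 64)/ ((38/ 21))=92659/ 7296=12.70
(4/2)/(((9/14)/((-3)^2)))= 28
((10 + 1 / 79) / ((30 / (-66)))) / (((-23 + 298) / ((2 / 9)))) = -1582 / 88875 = -0.02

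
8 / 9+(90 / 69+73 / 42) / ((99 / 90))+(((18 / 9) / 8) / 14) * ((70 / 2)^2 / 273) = 6191137 / 1657656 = 3.73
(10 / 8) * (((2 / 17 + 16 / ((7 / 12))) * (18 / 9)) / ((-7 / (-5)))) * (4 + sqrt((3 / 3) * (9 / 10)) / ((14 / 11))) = 270435 * sqrt(10) / 23324 + 163900 / 833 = 233.42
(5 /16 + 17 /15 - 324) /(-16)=77413 /3840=20.16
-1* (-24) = 24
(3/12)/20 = 1/80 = 0.01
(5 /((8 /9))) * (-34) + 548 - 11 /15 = 21361 /60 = 356.02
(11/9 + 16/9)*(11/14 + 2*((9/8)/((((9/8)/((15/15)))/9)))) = 789/14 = 56.36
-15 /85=-3 /17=-0.18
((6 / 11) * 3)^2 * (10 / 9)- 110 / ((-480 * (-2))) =33229 / 11616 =2.86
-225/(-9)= 25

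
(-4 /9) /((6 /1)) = -2 /27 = -0.07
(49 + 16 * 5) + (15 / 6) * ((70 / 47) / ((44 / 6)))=133911 / 1034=129.51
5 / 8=0.62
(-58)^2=3364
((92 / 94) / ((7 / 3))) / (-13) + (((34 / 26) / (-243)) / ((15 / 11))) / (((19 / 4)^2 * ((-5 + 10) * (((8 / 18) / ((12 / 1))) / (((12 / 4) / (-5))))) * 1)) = -55060882 / 1736996625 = -0.03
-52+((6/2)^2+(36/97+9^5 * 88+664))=504102537/97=5196933.37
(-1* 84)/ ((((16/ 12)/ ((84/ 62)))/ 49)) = -129654/ 31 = -4182.39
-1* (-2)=2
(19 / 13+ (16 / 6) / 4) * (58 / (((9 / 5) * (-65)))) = -4814 / 4563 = -1.06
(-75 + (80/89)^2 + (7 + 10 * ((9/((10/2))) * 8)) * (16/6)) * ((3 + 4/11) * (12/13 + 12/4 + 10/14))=5123.68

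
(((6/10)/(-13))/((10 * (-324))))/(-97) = -1/6809400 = -0.00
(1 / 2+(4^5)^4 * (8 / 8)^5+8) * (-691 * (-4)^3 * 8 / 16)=24312401113570864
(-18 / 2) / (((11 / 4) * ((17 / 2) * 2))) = -36 / 187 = -0.19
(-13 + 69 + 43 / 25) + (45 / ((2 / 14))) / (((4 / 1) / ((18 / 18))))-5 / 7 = 95029 / 700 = 135.76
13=13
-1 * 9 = -9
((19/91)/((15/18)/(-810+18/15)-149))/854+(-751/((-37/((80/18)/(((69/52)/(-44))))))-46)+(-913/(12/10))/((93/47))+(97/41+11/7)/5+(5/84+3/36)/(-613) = -17207120796689337423566297/5029794957731987558934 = -3421.04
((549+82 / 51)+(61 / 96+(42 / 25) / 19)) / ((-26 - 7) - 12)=-427392319 / 34884000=-12.25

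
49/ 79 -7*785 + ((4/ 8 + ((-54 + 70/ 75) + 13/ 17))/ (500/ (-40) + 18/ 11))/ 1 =-26430584809/ 4814655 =-5489.61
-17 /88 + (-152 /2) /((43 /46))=-308379 /3784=-81.50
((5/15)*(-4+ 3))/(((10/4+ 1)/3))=-2/7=-0.29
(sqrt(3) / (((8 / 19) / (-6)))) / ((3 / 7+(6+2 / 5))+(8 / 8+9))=-105 * sqrt(3) / 124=-1.47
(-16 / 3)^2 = 256 / 9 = 28.44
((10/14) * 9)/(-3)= -15/7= -2.14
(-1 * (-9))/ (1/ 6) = 54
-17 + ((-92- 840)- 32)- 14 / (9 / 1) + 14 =-8717 / 9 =-968.56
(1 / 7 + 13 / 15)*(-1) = -106 / 105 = -1.01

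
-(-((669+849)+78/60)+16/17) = 258121/170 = 1518.36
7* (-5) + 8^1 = -27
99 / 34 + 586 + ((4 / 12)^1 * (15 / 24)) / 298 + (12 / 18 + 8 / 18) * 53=236286839 / 364752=647.80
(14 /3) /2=7 /3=2.33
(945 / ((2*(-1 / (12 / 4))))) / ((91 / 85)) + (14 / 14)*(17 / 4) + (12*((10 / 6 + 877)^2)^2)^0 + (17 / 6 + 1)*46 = -178223 / 156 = -1142.46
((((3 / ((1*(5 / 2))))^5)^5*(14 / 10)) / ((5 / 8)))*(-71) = -113038825207000492670976 / 7450580596923828125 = -15171.81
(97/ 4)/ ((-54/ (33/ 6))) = -1067/ 432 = -2.47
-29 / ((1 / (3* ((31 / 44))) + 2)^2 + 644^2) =-250821 / 3587104564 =-0.00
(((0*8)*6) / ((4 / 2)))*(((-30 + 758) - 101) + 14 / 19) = 0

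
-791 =-791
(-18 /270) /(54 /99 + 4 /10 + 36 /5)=-11 /1344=-0.01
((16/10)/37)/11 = 8/2035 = 0.00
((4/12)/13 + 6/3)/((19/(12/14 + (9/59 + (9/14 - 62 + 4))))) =-6.01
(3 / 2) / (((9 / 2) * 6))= 1 / 18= 0.06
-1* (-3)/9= 1/3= 0.33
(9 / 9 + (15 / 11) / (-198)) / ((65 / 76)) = 27398 / 23595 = 1.16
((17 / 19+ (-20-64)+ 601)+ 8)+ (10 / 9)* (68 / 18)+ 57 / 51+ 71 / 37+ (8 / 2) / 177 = 30450319750 / 57113829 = 533.15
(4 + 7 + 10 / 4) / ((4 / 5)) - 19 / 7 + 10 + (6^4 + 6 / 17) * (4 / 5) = 5051517 / 4760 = 1061.24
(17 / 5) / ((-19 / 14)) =-238 / 95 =-2.51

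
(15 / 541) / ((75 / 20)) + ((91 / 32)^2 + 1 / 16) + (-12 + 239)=130273109 / 553984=235.16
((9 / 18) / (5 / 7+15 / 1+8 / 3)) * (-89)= -1869 / 772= -2.42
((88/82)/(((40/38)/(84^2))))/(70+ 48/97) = 71523144/700895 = 102.05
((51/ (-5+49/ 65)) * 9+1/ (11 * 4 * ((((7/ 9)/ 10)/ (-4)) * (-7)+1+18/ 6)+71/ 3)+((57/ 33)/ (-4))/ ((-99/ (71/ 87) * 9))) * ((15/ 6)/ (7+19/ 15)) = -980926070002075/ 30007572175944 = -32.69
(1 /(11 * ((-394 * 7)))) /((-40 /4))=1 /303380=0.00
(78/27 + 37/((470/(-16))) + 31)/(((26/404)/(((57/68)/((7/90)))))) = 397296327/72709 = 5464.20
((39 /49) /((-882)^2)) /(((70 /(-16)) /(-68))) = 0.00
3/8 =0.38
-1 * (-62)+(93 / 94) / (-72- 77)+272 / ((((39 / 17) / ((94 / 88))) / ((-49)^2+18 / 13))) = 23770821136135 / 78111462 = 304319.24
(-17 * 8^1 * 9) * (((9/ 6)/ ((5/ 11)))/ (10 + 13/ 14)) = -1848/ 5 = -369.60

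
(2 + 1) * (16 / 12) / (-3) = -4 / 3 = -1.33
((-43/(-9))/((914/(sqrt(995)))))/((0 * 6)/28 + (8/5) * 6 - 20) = -215 * sqrt(995)/427752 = -0.02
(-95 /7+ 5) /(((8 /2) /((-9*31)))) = 4185 /7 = 597.86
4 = 4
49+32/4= 57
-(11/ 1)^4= -14641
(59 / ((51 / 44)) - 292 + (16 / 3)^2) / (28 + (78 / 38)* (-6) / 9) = -309092 / 38709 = -7.99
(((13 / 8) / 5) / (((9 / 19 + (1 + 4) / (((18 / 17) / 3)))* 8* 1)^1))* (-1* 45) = -6669 / 53408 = -0.12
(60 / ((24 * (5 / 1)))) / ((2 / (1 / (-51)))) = -0.00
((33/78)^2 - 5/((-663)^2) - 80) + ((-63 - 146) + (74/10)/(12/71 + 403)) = -72678129400823/251653252500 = -288.80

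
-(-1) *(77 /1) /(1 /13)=1001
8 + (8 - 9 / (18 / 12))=10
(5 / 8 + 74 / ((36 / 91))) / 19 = 13513 / 1368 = 9.88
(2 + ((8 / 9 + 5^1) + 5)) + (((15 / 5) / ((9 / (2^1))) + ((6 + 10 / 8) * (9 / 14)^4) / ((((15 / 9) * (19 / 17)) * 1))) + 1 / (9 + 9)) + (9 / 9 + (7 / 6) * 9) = 3386499551 / 131382720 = 25.78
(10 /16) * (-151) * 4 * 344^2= -44671840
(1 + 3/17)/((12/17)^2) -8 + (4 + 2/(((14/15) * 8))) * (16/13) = -1265/3276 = -0.39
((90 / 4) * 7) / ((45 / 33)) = 231 / 2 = 115.50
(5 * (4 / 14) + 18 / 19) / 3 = 316 / 399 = 0.79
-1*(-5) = 5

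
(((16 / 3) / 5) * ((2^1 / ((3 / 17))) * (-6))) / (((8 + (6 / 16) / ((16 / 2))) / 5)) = -69632 / 1545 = -45.07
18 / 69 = 6 / 23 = 0.26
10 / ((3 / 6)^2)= 40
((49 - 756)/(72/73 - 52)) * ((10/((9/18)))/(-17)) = -36865/2261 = -16.30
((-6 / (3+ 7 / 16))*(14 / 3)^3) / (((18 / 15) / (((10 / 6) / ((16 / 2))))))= -27440 / 891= -30.80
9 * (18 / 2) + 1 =82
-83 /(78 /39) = -41.50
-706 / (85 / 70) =-9884 / 17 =-581.41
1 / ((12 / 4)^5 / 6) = 2 / 81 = 0.02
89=89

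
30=30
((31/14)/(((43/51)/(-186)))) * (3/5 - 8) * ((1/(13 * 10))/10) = 5440221/1956500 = 2.78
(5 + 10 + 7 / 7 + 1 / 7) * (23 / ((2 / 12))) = 15594 / 7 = 2227.71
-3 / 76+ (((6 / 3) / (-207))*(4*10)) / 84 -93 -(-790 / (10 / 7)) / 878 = -13403142065 / 145033308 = -92.41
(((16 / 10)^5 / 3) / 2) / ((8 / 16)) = 32768 / 9375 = 3.50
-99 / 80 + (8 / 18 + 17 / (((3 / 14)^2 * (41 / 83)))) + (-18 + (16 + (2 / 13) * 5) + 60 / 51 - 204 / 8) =1572540683 / 2174640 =723.13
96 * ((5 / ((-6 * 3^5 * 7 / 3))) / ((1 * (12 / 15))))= -100 / 567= -0.18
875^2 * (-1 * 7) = -5359375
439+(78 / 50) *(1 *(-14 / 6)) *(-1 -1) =446.28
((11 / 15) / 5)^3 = 1331 / 421875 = 0.00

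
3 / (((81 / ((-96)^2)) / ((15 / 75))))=1024 / 15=68.27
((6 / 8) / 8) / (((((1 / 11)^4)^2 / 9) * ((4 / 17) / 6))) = 295172179137 / 64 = 4612065299.02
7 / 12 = 0.58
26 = 26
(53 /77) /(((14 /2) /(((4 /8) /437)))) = 53 /471086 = 0.00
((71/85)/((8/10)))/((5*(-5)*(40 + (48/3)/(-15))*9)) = -71/595680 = -0.00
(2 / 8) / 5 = 1 / 20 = 0.05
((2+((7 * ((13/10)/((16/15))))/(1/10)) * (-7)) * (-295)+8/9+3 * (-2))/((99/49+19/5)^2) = 1517601810725/292820544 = 5182.70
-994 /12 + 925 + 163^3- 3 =4331586.17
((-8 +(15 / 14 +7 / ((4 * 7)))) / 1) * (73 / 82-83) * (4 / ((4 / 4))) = 1259071 / 574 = 2193.50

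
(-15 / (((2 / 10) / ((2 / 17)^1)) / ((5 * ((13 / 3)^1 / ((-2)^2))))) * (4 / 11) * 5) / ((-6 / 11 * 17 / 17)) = 8125 / 51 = 159.31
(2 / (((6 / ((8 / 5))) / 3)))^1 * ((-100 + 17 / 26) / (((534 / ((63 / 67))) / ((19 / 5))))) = -2061234 / 1937975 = -1.06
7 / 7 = 1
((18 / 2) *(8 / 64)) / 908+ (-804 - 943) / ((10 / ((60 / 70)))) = -38070309 / 254240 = -149.74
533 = 533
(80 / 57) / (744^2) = 5 / 1971972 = 0.00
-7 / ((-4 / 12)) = 21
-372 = -372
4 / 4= 1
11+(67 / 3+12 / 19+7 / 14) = 3929 / 114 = 34.46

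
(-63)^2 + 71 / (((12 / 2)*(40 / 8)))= 119141 / 30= 3971.37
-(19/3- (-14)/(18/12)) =-47/3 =-15.67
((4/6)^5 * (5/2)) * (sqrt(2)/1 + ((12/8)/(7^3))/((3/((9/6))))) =20/27783 + 80 * sqrt(2)/243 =0.47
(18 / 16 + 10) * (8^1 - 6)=89 / 4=22.25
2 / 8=1 / 4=0.25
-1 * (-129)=129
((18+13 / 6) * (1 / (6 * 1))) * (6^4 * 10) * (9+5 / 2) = 500940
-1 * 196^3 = -7529536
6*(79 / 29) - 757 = -21479 / 29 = -740.66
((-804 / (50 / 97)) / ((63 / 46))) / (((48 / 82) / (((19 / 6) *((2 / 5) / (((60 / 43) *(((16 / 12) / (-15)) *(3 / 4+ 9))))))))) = 5007031069 / 2457000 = 2037.86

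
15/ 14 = 1.07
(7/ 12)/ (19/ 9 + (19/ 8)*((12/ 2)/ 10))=210/ 1273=0.16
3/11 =0.27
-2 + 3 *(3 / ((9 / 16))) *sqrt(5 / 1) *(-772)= -12352 *sqrt(5)-2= -27621.91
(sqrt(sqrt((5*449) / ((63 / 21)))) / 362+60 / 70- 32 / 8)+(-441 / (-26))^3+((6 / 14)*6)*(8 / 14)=2245^(1 / 4)*3^(3 / 4) / 1086+4201098697 / 861224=4878.07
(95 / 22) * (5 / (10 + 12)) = 475 / 484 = 0.98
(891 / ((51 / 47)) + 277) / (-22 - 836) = -718 / 561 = -1.28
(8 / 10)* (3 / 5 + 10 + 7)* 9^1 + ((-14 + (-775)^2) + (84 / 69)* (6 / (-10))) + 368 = 345635369 / 575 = 601104.99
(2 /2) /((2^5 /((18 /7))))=0.08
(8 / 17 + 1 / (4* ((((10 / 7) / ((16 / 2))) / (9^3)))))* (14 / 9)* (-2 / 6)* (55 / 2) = -6682907 / 459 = -14559.71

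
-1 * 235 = -235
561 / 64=8.77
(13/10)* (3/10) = 39/100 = 0.39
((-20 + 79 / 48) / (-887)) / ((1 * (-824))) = -881 / 35082624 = -0.00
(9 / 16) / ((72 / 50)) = 25 / 64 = 0.39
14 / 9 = 1.56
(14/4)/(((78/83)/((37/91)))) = 3071/2028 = 1.51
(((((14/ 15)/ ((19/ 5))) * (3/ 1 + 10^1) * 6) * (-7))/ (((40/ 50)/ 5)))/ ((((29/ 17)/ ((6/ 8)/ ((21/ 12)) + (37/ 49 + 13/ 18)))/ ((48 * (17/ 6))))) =-127354.65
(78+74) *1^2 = 152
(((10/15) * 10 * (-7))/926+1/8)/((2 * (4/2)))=829/44448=0.02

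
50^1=50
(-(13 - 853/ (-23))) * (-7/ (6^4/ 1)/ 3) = 56/ 621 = 0.09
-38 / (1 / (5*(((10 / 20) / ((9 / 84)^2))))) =-74480 / 9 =-8275.56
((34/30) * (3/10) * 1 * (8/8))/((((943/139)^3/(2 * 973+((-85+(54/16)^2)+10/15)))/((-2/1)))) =-16418958769921/4025096673600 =-4.08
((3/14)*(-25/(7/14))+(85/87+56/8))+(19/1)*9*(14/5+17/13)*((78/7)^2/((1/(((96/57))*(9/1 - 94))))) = -53225269781/4263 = -12485402.25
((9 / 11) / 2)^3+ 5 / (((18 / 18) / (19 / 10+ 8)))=49.57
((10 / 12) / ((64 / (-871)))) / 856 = -4355 / 328704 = -0.01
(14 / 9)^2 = 196 / 81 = 2.42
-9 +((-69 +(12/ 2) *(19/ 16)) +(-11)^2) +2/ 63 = 25279/ 504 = 50.16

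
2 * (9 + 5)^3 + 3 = 5491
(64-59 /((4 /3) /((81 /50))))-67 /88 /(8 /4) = -35489 /4400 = -8.07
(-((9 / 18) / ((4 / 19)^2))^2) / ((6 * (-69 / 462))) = 10034717 / 70656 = 142.02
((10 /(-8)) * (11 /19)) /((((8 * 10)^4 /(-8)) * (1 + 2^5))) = 1 /233472000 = 0.00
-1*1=-1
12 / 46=6 / 23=0.26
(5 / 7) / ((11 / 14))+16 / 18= 178 / 99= 1.80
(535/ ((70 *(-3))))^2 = 11449/ 1764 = 6.49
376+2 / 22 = 4137 / 11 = 376.09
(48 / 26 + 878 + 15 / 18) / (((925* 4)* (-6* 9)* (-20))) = 68693 / 311688000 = 0.00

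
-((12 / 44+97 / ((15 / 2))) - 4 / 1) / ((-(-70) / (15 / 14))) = -31 / 220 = -0.14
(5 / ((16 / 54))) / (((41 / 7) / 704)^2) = 409812480 / 1681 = 243790.89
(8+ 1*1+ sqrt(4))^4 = 14641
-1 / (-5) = 1 / 5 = 0.20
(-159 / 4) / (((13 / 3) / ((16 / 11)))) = -1908 / 143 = -13.34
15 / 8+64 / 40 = 139 / 40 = 3.48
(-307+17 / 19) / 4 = -76.53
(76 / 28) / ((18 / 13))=247 / 126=1.96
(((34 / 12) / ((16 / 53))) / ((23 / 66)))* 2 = 9911 / 184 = 53.86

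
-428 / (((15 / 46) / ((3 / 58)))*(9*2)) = -4922 / 1305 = -3.77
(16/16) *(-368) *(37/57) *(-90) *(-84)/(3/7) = -80062080/19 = -4213793.68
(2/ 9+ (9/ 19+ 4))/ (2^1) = 803/ 342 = 2.35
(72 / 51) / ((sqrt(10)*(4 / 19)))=57*sqrt(10) / 85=2.12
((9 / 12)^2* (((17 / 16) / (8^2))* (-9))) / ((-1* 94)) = 0.00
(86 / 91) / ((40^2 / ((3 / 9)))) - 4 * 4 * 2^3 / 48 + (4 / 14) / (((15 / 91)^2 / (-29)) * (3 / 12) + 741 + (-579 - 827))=-24804506159607 / 9300877986400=-2.67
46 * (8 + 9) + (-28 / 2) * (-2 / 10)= 3924 / 5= 784.80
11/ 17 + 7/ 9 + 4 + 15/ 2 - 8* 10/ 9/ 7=24965/ 2142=11.65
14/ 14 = 1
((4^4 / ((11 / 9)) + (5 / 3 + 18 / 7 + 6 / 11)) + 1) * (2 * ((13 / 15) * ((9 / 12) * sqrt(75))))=29380 * sqrt(3) / 21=2423.22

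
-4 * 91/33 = -364/33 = -11.03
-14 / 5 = -2.80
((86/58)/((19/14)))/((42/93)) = 1333/551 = 2.42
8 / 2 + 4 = 8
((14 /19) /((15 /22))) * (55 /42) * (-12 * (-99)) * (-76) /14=-63888 /7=-9126.86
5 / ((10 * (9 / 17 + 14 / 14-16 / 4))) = -17 / 84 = -0.20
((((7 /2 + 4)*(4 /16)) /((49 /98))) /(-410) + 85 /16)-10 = -3081 /656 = -4.70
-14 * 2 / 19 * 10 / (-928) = 35 / 2204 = 0.02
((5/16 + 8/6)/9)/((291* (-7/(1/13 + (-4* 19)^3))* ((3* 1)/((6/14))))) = 5.63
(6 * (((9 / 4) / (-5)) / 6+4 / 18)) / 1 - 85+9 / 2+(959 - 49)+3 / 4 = 12467 / 15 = 831.13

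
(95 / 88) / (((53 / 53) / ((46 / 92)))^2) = 95 / 352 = 0.27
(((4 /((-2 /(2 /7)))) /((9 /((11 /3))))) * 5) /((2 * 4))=-55 /378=-0.15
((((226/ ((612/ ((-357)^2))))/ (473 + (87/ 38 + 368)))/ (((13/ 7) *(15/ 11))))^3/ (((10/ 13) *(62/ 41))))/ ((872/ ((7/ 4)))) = 152559215099396735862617/ 8261572362466410000000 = 18.47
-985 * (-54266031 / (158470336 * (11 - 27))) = -53452040535 / 2535525376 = -21.08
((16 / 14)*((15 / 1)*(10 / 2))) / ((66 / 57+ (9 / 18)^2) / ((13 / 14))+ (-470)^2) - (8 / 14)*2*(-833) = 727211622136 / 763877443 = 952.00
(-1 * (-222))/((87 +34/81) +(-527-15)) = -17982/36821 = -0.49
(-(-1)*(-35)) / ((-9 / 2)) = 70 / 9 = 7.78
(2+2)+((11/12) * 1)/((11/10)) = 29/6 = 4.83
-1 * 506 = -506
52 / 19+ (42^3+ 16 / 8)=1407762 / 19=74092.74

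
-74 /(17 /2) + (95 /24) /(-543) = -1930351 /221544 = -8.71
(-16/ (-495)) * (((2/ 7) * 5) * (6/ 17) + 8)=1472/ 5355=0.27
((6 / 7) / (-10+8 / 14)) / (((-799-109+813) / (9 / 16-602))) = -0.58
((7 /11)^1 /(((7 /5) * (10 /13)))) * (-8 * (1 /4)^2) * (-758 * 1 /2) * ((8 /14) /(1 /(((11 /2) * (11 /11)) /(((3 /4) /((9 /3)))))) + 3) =537043 /308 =1743.65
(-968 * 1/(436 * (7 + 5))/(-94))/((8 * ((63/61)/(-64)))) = -14762/968247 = -0.02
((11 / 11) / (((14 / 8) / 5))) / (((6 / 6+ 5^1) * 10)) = 1 / 21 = 0.05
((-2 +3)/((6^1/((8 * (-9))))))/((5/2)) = -24/5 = -4.80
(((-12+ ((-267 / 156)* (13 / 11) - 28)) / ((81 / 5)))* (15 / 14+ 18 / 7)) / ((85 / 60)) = -9245 / 1386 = -6.67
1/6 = 0.17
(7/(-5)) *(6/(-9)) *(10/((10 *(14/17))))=17/15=1.13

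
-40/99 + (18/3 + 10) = 15.60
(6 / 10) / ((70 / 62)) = 93 / 175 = 0.53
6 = 6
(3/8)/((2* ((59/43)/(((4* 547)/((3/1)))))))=23521/236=99.67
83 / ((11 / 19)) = 1577 / 11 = 143.36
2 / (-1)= -2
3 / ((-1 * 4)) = -3 / 4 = -0.75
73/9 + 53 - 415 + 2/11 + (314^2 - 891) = 9637778/99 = 97351.29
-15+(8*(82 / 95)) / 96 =-8509 / 570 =-14.93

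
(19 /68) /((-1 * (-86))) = 19 /5848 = 0.00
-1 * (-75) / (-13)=-75 / 13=-5.77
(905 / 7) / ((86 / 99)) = 89595 / 602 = 148.83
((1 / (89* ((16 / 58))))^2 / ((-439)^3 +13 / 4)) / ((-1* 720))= 841 / 30880621175304960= 0.00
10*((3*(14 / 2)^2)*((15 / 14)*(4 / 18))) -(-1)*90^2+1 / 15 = 8450.07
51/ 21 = 2.43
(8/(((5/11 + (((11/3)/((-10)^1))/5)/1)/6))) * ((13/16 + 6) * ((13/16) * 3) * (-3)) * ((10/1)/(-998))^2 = -789091875/1252973032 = -0.63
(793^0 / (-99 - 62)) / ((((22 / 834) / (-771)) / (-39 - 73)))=-5144112 / 253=-20332.46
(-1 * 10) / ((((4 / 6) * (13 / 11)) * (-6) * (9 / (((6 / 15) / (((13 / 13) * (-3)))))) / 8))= -88 / 351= -0.25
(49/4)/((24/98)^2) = 117649/576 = 204.25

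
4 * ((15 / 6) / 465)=2 / 93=0.02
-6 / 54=-1 / 9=-0.11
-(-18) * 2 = 36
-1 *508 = -508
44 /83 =0.53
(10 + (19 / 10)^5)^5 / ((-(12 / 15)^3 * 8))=-507528790852743863493387615280499 / 40960000000000000000000000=-12390839.62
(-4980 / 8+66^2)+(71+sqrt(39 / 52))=sqrt(3) / 2+7609 / 2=3805.37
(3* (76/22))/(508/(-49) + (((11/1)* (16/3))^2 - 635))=50274/13565387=0.00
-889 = -889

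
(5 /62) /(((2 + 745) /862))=2155 /23157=0.09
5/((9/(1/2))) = 5/18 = 0.28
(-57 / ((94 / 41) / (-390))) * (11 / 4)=5012865 / 188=26664.18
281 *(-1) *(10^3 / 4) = -70250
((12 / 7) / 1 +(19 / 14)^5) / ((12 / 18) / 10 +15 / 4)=50971245 / 30790424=1.66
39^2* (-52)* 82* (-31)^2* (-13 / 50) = 40511950596 / 25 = 1620478023.84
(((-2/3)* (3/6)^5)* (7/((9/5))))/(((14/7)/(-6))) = 35/144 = 0.24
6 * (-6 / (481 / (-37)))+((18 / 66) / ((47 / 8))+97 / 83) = 2222629 / 557843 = 3.98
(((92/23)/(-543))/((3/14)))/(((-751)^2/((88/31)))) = -0.00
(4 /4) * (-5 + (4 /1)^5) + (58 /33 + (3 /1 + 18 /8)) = 135433 /132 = 1026.01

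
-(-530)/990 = 53/99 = 0.54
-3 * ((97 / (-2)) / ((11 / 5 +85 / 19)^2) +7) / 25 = -14255877 / 20097800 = -0.71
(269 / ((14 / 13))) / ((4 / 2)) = 3497 / 28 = 124.89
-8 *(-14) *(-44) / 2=-2464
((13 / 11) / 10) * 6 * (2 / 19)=78 / 1045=0.07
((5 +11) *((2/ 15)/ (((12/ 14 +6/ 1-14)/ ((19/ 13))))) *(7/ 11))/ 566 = -7448/ 15175875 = -0.00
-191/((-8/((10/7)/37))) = 955/1036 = 0.92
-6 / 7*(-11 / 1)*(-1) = -66 / 7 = -9.43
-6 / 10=-3 / 5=-0.60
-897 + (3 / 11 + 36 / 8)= -892.23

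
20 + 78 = 98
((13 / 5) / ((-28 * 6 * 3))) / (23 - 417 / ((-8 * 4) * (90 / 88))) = -13 / 90069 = -0.00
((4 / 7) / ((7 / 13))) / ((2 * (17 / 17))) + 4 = 222 / 49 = 4.53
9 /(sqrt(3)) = 3 * sqrt(3) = 5.20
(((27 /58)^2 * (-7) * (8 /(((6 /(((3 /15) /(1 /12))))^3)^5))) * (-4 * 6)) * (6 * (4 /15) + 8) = 385263599616 /128326416015625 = 0.00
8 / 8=1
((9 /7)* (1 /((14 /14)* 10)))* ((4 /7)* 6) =0.44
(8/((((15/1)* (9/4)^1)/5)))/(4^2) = 2/27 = 0.07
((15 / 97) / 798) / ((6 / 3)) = 5 / 51604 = 0.00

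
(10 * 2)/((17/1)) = 20/17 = 1.18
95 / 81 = 1.17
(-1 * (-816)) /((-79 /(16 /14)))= -6528 /553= -11.80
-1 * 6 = -6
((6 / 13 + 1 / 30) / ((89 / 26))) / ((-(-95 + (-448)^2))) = -193 / 267813015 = -0.00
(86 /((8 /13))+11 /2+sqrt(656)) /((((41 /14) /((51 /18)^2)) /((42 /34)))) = 1666 * sqrt(41) /123+483973 /984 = 578.57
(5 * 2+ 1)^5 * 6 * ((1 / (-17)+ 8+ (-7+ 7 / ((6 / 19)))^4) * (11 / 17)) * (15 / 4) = 10327751512713085 / 83232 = 124083904180.04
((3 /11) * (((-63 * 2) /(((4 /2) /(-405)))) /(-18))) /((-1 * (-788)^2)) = 8505 /13660768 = 0.00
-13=-13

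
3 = 3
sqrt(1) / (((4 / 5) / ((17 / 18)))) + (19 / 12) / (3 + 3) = 13 / 9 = 1.44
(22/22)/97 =0.01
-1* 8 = -8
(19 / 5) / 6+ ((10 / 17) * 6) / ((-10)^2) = 341 / 510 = 0.67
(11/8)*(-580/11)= -145/2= -72.50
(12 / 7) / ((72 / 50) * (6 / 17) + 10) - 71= -1107251 / 15631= -70.84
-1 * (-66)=66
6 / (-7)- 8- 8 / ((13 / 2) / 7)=-1590 / 91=-17.47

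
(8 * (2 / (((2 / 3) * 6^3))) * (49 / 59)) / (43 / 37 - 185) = -0.00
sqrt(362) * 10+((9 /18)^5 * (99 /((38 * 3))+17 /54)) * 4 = 607 /4104+10 * sqrt(362) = 190.41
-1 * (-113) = 113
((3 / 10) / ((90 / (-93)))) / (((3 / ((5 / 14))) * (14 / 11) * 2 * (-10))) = 341 / 235200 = 0.00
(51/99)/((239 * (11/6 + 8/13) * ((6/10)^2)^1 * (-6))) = -5525/13557753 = -0.00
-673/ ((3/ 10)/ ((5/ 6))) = -16825/ 9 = -1869.44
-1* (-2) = 2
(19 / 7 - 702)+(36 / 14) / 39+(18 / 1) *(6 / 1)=-53801 / 91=-591.22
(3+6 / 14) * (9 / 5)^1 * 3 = 648 / 35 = 18.51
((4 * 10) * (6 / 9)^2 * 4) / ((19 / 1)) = 640 / 171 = 3.74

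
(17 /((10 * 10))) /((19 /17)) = 289 /1900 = 0.15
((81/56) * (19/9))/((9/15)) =285/56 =5.09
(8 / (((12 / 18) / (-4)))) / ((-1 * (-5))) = -48 / 5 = -9.60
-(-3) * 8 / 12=2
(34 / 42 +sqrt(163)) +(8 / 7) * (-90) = -2143 / 21 +sqrt(163) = -89.28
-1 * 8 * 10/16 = -5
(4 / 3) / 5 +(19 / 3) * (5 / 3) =487 / 45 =10.82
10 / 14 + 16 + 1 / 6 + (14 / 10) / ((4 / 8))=4133 / 210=19.68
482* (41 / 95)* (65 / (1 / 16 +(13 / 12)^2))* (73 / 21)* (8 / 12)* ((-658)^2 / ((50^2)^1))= 4639923774304 / 1056875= 4390229.47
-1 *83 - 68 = -151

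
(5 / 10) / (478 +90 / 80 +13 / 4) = 4 / 3859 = 0.00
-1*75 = -75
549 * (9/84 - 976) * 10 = -75007125/14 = -5357651.79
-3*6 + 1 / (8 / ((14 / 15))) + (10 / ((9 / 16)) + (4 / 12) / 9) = -37 / 540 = -0.07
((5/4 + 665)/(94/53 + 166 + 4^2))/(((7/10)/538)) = 37994905/13636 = 2786.37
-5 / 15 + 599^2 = 1076402 / 3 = 358800.67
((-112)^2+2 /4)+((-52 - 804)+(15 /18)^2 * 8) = 210493 /18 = 11694.06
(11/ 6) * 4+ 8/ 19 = 7.75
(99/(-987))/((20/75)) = -495/1316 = -0.38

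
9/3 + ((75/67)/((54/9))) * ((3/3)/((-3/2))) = 578/201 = 2.88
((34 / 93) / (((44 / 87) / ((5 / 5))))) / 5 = 493 / 3410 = 0.14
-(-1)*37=37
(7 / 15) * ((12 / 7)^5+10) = 416902 / 36015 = 11.58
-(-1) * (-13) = -13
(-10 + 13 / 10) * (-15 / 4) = 261 / 8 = 32.62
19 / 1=19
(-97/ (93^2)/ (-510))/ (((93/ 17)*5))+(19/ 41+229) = 229.46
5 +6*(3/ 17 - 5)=-407/ 17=-23.94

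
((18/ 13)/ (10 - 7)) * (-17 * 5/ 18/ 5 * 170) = -2890/ 39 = -74.10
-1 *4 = -4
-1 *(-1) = 1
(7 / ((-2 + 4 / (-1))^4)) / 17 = 7 / 22032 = 0.00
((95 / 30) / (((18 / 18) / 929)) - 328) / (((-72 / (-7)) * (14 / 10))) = 78415 / 432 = 181.52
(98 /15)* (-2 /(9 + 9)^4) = -49 /393660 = -0.00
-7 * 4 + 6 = -22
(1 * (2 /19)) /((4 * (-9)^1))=-1 /342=-0.00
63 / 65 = 0.97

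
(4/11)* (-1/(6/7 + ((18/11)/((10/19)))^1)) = -140/1527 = -0.09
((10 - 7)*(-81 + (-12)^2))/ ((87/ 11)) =693/ 29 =23.90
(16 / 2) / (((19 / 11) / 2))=176 / 19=9.26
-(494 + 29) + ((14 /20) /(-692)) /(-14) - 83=-606.00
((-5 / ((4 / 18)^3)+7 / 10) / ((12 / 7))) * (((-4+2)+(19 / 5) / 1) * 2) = -382137 / 400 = -955.34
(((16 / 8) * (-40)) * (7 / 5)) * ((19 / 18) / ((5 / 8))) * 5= -8512 / 9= -945.78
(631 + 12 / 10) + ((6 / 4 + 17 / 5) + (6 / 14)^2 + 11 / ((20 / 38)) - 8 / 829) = 26735687 / 40621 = 658.17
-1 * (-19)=19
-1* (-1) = 1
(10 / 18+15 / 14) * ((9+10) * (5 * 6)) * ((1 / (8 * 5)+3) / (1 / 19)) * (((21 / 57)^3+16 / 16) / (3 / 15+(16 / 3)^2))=1339842075 / 685748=1953.84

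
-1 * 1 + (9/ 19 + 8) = 142/ 19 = 7.47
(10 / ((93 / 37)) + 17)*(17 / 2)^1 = 33167 / 186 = 178.32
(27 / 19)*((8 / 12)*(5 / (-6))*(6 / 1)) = -90 / 19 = -4.74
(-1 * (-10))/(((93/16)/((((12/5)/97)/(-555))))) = -128/1668885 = -0.00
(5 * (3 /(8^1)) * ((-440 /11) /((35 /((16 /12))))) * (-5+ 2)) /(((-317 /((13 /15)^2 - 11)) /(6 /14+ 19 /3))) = 1309808 /698985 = 1.87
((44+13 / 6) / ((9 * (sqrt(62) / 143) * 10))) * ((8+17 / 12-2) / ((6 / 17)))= 59931443 * sqrt(62) / 2410560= 195.76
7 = 7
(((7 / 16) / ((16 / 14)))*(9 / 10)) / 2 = 441 / 2560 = 0.17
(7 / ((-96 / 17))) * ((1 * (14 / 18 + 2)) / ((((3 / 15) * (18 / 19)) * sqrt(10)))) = -56525 * sqrt(10) / 31104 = -5.75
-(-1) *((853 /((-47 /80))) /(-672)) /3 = 4265 /5922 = 0.72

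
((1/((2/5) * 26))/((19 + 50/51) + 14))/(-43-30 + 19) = -85/1622088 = -0.00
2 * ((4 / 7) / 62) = 4 / 217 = 0.02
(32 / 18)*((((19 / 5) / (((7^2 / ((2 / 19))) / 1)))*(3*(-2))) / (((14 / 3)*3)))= -32 / 5145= -0.01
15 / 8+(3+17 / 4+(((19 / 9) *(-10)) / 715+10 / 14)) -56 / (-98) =748193 / 72072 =10.38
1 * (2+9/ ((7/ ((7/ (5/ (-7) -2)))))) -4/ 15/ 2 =-413/ 285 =-1.45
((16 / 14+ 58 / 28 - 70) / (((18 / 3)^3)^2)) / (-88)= 85 / 5225472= 0.00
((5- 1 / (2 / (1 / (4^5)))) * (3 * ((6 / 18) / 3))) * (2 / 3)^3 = 3413 / 6912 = 0.49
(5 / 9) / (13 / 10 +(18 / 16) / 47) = 9400 / 22401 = 0.42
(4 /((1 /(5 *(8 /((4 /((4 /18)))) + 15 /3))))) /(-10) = -98 /9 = -10.89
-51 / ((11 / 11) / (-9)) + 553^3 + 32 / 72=1522015528 / 9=169112836.44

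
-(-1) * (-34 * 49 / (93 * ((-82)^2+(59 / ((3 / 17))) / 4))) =-6664 / 2532421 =-0.00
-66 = -66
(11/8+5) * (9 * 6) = 1377/4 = 344.25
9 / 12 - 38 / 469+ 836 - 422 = 777919 / 1876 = 414.67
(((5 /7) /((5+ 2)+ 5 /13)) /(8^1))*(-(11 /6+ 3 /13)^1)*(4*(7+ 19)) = -1495 /576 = -2.60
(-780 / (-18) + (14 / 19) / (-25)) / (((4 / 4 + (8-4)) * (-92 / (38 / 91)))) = -30854 / 784875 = -0.04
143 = 143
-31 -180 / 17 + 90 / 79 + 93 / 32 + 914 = 37666627 / 42976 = 876.46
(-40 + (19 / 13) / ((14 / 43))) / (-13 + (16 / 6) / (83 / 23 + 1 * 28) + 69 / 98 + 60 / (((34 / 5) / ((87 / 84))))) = 1677400557 / 145151708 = 11.56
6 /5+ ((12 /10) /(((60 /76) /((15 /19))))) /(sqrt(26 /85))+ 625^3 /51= 3 * sqrt(2210) /65+ 1220703431 /255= 4787074.45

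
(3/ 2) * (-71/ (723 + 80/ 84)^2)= -93933/ 462262418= -0.00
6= 6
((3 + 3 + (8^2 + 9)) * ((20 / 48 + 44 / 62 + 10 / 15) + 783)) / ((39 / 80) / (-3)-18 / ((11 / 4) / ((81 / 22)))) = -2555.42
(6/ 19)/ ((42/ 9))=9/ 133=0.07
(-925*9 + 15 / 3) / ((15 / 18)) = -9984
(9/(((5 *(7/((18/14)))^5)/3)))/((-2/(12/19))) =-9565938/26835148655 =-0.00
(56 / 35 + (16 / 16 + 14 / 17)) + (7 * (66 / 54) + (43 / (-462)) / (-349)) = 492539309 / 41115690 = 11.98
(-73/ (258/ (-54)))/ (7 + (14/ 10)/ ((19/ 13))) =6935/ 3612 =1.92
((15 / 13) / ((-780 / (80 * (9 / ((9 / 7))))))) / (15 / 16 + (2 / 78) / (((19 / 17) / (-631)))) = 0.06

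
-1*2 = -2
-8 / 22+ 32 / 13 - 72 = -9996 / 143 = -69.90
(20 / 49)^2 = 0.17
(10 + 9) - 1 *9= 10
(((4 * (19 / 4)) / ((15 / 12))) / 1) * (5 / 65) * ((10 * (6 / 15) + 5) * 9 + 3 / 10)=95.06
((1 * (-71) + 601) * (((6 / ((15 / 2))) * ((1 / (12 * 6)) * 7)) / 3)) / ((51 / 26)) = 7.01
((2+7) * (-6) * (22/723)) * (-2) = 792/241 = 3.29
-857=-857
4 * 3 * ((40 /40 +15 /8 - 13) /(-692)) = 243 /1384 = 0.18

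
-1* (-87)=87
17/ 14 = 1.21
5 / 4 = 1.25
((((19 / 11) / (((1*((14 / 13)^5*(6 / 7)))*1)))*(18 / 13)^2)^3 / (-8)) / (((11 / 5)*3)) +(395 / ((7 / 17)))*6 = 38218115554475347708725 / 6640444568693669888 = 5755.35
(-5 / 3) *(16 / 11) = -80 / 33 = -2.42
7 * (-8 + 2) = -42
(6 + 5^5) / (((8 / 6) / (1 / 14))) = 9393 / 56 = 167.73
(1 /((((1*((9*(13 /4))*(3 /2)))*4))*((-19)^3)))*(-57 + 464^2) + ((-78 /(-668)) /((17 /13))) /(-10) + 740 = 101131124006897 /136698361020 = 739.81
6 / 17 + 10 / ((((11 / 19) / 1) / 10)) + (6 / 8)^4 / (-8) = 66270421 / 382976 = 173.04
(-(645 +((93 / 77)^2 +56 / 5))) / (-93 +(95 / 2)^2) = -77985176 / 256518185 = -0.30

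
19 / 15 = 1.27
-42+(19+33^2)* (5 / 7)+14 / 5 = 26328 / 35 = 752.23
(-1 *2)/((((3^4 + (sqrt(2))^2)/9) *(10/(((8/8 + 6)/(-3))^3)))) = 343/1245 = 0.28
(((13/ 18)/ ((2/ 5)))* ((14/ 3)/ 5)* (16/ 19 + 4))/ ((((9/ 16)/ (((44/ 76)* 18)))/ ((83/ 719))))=122298176/ 7008093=17.45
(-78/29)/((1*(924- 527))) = -78/11513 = -0.01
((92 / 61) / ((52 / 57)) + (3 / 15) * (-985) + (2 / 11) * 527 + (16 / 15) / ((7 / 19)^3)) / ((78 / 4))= -7019060696 / 1750313565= -4.01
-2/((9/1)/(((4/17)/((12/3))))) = -2/153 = -0.01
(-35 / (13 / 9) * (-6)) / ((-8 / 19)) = -17955 / 52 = -345.29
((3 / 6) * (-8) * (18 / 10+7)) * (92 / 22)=-736 / 5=-147.20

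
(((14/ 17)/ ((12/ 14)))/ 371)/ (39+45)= 1/ 32436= 0.00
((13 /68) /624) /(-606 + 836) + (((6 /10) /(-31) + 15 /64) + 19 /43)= 657348187 /1000709760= 0.66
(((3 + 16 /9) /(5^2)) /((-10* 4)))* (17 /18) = -731 /162000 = -0.00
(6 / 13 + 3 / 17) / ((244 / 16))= 564 / 13481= 0.04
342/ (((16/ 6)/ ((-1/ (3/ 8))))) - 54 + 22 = -374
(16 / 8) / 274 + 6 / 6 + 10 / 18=1927 / 1233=1.56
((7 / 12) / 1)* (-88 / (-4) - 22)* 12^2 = 0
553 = 553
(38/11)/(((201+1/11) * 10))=19/11060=0.00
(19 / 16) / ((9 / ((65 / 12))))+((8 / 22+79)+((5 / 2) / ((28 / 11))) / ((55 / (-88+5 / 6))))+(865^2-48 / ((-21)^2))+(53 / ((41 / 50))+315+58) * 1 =748741.05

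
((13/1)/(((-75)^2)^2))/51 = 13/1613671875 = 0.00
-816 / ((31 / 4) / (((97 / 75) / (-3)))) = 105536 / 2325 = 45.39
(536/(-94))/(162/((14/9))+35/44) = -82544/1519087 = -0.05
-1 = -1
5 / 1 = 5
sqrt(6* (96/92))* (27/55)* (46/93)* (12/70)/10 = 648* sqrt(23)/298375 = 0.01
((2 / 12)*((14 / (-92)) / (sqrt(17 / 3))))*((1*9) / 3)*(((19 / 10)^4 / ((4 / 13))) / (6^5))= -11859211*sqrt(51) / 486466560000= -0.00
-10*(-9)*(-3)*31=-8370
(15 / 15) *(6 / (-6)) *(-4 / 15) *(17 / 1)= 68 / 15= 4.53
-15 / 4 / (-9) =5 / 12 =0.42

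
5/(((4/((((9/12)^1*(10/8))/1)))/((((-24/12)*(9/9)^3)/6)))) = -25/64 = -0.39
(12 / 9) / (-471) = -4 / 1413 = -0.00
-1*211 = -211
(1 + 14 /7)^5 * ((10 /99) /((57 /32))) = 13.78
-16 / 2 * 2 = -16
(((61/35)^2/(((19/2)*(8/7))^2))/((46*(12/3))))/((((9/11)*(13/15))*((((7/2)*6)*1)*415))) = 40931/1806121699200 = 0.00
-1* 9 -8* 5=-49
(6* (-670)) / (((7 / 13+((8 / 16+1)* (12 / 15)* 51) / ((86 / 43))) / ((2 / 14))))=-65325 / 3542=-18.44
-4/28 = -1/7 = -0.14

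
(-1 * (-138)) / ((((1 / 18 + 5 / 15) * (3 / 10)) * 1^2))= 8280 / 7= 1182.86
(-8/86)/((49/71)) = -284/2107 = -0.13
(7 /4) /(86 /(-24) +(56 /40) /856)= -22470 /45989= -0.49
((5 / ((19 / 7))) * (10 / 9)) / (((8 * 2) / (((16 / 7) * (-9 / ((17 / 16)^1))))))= -800 / 323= -2.48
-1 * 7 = -7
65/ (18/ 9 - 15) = -5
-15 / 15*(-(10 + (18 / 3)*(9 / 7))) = 124 / 7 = 17.71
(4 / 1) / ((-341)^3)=-4 / 39651821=-0.00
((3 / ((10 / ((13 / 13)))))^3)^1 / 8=27 / 8000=0.00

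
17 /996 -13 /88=-2863 /21912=-0.13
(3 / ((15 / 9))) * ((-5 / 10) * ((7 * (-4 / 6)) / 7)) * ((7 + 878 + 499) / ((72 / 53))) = 9169 / 15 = 611.27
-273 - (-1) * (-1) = -274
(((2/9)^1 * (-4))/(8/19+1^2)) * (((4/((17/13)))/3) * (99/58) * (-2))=86944/39933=2.18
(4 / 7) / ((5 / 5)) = 0.57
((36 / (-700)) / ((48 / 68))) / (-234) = 17 / 54600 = 0.00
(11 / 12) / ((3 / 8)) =22 / 9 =2.44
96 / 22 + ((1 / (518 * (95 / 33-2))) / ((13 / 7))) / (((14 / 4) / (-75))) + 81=91659552 / 1074073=85.34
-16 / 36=-4 / 9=-0.44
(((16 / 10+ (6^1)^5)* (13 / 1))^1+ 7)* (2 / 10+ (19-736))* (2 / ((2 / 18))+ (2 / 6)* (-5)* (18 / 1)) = 21743941632 / 25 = 869757665.28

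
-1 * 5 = -5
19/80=0.24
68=68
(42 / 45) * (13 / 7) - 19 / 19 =11 / 15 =0.73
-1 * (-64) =64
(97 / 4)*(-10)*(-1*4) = 970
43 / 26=1.65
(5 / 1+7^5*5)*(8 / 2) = 336160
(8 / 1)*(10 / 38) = 40 / 19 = 2.11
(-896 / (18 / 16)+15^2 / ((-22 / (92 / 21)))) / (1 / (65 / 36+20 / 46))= -77245645 / 40986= -1884.68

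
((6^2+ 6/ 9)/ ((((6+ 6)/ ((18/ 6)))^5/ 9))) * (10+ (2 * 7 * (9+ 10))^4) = 413028952545/ 256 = 1613394345.88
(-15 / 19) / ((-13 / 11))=165 / 247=0.67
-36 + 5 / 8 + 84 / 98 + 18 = -16.52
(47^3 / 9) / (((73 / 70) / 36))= 29070440 / 73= 398225.21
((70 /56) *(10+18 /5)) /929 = 0.02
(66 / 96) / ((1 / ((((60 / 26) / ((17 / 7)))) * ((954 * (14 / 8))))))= 3856545 / 3536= 1090.65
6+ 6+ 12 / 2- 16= 2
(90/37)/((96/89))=1335/592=2.26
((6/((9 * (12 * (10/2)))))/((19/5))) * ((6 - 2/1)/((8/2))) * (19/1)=1/18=0.06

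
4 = 4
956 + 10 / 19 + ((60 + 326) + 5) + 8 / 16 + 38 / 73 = 3740869 / 2774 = 1348.55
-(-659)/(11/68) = 44812/11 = 4073.82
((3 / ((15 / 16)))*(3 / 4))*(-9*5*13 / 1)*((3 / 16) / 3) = -351 / 4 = -87.75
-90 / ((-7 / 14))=180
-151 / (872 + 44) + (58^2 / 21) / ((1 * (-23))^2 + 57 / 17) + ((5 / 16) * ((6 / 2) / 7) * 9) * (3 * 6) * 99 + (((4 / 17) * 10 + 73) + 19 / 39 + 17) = 12316418580299 / 5496137400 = 2240.92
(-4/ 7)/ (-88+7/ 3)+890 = 1601122/ 1799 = 890.01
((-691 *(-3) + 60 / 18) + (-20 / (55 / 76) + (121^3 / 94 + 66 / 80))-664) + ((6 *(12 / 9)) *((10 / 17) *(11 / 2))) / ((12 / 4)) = 21347295931 / 1054680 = 20240.54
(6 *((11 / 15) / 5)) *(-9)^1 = -198 / 25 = -7.92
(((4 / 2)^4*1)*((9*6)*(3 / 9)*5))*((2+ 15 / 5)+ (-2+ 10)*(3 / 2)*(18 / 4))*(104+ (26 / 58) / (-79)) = 20241804960 / 2291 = 8835357.90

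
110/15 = 22/3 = 7.33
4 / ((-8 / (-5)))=5 / 2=2.50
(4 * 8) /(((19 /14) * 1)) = 448 /19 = 23.58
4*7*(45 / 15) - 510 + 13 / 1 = -413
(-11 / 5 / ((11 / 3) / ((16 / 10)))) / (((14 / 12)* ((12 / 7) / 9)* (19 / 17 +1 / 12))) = -22032 / 6125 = -3.60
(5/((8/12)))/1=15/2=7.50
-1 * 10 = -10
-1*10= -10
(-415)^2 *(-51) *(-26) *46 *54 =567271949400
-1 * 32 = -32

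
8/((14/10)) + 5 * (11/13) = 905/91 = 9.95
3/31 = 0.10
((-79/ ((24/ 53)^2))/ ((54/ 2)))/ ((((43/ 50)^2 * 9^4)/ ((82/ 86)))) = -5686469375/ 2028157420176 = -0.00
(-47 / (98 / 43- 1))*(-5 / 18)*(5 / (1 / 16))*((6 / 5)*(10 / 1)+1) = 1050920 / 99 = 10615.35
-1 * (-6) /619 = 6 /619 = 0.01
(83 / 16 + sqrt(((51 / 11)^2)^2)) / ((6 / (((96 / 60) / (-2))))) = -51659 / 14520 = -3.56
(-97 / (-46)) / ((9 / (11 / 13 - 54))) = -12.45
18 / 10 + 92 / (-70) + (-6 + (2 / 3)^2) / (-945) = 4181 / 8505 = 0.49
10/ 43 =0.23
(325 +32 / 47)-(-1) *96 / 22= 170633 / 517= 330.04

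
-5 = -5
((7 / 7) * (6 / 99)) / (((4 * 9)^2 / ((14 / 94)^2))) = 49 / 47237256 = 0.00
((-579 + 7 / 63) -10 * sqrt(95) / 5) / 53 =-11.29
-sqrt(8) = -2* sqrt(2) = -2.83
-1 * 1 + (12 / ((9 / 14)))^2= 3127 / 9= 347.44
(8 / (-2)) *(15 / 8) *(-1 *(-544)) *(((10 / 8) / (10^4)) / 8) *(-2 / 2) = 51 / 800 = 0.06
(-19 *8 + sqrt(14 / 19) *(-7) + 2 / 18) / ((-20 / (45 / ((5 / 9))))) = 567 *sqrt(266) / 380 + 12303 / 20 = 639.49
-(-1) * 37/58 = 37/58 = 0.64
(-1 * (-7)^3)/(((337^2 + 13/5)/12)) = 3430/94643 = 0.04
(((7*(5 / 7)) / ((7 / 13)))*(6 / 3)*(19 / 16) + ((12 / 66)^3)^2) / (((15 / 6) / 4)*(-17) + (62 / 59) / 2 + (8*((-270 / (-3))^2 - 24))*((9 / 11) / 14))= 129085003721 / 22041493489983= 0.01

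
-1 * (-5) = 5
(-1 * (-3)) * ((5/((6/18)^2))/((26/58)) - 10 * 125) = -44835/13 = -3448.85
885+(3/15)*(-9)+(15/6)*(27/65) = 114951/130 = 884.24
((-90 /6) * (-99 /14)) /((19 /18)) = 13365 /133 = 100.49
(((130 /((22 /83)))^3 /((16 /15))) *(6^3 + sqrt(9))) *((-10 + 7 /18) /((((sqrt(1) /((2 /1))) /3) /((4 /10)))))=-5949282133699125 /10648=-558722965223.43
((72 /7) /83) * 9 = 648 /581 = 1.12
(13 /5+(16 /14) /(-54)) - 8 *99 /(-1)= 750877 /945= 794.58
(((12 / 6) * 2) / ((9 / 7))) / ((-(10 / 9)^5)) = -45927 / 25000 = -1.84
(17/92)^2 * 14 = 2023/4232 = 0.48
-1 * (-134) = 134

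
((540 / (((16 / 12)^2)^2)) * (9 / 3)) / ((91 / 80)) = 164025 / 364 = 450.62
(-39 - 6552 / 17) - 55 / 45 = -425.63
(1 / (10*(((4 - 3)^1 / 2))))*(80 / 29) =16 / 29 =0.55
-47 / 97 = -0.48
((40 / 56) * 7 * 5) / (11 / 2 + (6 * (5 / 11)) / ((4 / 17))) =275 / 188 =1.46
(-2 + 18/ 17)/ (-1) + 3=3.94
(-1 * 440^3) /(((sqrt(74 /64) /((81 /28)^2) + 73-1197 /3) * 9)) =60857153280 * sqrt(74) /45748326103 + 1328229726024960 /45748326103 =29044.85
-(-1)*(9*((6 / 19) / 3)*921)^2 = 274830084 / 361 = 761302.17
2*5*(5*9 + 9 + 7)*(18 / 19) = 577.89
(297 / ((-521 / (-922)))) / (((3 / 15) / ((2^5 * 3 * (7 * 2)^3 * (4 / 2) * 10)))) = 7213444761600 / 521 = 13845383419.58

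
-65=-65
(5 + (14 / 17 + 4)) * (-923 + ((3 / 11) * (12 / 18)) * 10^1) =-9049.26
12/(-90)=-2/15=-0.13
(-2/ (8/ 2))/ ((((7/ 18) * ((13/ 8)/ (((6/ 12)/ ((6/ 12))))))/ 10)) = -720/ 91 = -7.91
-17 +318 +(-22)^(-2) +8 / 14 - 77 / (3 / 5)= 1760813 / 10164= 173.24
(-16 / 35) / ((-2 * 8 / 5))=1 / 7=0.14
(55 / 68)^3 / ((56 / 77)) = 1830125 / 2515456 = 0.73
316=316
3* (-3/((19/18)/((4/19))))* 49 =-31752/361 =-87.96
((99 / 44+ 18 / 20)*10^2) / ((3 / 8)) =840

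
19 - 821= -802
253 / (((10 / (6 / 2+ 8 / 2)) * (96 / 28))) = 12397 / 240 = 51.65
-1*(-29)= 29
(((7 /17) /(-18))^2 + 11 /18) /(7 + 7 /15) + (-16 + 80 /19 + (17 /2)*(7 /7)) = -213043255 /66419136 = -3.21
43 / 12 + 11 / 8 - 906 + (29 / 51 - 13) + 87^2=2715455 / 408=6655.53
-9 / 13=-0.69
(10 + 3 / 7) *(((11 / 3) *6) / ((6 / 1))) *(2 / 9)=1606 / 189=8.50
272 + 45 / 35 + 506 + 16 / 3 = 16477 / 21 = 784.62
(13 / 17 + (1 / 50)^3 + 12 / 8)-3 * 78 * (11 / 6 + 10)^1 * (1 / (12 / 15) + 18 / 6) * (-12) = 300095187517 / 2125000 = 141221.26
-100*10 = -1000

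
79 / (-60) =-79 / 60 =-1.32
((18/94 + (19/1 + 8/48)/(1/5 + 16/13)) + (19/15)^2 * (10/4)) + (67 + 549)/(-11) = -2517784/65565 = -38.40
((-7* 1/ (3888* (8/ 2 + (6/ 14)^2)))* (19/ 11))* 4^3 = -26068/ 547965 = -0.05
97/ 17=5.71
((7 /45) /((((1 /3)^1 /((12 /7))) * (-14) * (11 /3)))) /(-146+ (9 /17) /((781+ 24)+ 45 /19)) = 312936 /2931675593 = 0.00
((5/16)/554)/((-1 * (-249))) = 5/2207136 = 0.00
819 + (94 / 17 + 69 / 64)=898261 / 1088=825.61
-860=-860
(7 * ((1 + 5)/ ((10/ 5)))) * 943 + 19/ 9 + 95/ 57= 178261/ 9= 19806.78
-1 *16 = -16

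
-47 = -47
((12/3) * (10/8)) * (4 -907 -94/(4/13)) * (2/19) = -12085/19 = -636.05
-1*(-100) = 100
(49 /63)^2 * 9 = 49 /9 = 5.44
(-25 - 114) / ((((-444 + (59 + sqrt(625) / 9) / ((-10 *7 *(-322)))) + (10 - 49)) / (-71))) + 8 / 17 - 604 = -259829421255 / 416418502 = -623.96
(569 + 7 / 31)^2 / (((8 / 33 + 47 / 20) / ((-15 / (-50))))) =61653500568 / 1644271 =37495.95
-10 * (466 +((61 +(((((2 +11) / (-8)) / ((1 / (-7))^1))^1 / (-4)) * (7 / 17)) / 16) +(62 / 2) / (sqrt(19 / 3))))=-22931855 / 4352 - 310 * sqrt(57) / 19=-5392.45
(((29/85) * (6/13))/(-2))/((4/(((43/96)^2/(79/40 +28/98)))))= -375347/214875648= -0.00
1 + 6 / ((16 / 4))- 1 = 1.50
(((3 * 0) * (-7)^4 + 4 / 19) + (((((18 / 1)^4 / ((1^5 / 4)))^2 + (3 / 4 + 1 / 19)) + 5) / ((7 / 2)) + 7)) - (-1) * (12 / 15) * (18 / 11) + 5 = 737014963544927 / 14630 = 50376962648.32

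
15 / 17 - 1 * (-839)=14278 / 17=839.88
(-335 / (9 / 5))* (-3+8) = -8375 / 9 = -930.56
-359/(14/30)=-5385/7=-769.29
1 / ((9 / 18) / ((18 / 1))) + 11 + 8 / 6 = 145 / 3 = 48.33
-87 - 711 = -798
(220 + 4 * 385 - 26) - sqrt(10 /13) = 1733.12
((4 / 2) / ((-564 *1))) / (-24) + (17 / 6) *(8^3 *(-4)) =-39272447 / 6768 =-5802.67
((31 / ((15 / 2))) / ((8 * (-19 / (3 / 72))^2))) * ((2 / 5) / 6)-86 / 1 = -16094246369 / 187142400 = -86.00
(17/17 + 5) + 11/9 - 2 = 47/9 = 5.22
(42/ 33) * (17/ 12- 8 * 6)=-3913/ 66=-59.29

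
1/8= 0.12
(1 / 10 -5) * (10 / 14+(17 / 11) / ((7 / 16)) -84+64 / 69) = 2931607 / 7590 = 386.25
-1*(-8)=8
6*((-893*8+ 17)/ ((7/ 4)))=-171048/ 7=-24435.43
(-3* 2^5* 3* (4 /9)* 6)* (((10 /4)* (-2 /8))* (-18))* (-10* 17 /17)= 86400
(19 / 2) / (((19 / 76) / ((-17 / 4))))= -323 / 2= -161.50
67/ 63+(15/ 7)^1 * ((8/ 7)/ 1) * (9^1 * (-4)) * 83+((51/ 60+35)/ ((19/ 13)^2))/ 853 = -19871300317567/ 2715969060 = -7316.47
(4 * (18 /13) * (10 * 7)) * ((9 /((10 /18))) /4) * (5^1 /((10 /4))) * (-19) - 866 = -786914 /13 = -60531.85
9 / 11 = 0.82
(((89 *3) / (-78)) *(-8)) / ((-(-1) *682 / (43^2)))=329122 / 4433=74.24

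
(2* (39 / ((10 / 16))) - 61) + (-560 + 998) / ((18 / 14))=6067 / 15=404.47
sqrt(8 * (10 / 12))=2 * sqrt(15) / 3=2.58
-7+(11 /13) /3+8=50 /39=1.28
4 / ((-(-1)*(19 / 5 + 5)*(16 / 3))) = 15 / 176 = 0.09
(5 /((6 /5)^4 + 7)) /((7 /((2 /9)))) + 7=2507161 /357273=7.02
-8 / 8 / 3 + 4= 11 / 3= 3.67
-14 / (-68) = 7 / 34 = 0.21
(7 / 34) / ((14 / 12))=3 / 17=0.18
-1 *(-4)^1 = 4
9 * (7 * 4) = 252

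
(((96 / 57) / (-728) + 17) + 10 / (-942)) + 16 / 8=18.99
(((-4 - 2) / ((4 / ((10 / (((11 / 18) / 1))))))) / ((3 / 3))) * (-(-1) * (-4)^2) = -4320 / 11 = -392.73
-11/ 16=-0.69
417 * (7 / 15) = 973 / 5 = 194.60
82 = 82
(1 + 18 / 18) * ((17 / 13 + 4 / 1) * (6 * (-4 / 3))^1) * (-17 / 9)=6256 / 39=160.41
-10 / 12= -5 / 6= -0.83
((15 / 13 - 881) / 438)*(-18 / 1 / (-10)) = -17157 / 4745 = -3.62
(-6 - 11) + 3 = -14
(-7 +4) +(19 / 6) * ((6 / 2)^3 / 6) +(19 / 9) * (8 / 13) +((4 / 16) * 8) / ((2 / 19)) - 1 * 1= 14297 / 468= 30.55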